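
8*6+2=50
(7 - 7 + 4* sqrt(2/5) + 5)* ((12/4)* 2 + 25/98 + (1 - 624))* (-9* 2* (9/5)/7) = 19582884* sqrt(10)/8575 + 4895721/343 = 21494.99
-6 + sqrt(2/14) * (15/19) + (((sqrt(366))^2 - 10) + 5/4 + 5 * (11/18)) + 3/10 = 15 * sqrt(7)/133 + 63829/180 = 354.90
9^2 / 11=81 / 11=7.36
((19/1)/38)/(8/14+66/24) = 14/93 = 0.15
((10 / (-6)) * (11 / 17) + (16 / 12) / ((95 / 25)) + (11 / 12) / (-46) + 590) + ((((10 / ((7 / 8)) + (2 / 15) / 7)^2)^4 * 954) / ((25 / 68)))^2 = 58630201119512376805687684166842367885011711296250442969562653 / 100102316772156788428946685791015625000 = 585702739058085637504719.50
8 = 8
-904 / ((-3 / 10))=9040 / 3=3013.33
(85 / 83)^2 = 7225 / 6889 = 1.05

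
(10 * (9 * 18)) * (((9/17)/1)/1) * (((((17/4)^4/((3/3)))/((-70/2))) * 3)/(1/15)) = -161170965/448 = -359756.62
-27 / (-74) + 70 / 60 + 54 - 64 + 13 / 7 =-5137 / 777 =-6.61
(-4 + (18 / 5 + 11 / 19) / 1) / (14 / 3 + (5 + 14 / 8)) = 204 / 13015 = 0.02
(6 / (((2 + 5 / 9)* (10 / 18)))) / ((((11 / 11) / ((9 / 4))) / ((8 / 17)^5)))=35831808 / 163283555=0.22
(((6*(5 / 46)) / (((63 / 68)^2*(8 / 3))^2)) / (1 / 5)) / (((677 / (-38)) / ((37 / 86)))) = -5871526300 / 390646010979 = -0.02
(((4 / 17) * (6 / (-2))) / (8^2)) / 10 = -3 / 2720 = -0.00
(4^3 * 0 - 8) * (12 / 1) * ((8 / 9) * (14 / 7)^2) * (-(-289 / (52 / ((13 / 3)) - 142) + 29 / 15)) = 829952 / 585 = 1418.72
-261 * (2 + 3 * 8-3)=-6003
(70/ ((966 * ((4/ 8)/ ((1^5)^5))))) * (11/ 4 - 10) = -145/ 138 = -1.05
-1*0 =0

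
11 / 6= 1.83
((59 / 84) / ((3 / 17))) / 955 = 1003 / 240660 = 0.00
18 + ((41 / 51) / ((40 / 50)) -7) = 2449 / 204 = 12.00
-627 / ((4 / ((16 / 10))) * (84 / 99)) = -20691 / 70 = -295.59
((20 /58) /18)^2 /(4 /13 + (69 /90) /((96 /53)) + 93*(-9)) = -104000 /236984731497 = -0.00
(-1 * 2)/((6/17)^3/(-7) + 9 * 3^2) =-68782/2785455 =-0.02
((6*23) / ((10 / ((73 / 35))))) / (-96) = -1679 / 5600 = -0.30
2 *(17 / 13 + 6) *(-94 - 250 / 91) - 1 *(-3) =-1411.00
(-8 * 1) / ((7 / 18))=-144 / 7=-20.57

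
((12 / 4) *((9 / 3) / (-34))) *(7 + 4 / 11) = -729 / 374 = -1.95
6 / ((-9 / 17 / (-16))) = 181.33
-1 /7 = -0.14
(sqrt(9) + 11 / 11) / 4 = 1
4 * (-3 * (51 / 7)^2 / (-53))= 31212 / 2597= 12.02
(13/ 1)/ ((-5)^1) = -13/ 5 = -2.60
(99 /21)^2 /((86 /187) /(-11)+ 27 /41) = 91842993 /2548637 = 36.04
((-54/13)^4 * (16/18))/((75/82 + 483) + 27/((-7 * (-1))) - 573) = -1446149376/465744227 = -3.11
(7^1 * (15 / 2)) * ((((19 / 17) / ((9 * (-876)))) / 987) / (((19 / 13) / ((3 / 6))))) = -65 / 25197264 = -0.00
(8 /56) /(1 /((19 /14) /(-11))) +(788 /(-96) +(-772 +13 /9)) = -30222953 /38808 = -778.78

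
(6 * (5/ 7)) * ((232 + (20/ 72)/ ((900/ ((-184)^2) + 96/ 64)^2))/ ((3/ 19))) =66267321715120/ 10517991183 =6300.38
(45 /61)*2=90 /61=1.48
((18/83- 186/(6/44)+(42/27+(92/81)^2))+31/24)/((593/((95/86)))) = -562713750895/222172990992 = -2.53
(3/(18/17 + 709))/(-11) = -0.00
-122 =-122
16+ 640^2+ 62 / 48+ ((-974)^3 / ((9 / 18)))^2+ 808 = 81964345311433188703 / 24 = 3415181054643049529.29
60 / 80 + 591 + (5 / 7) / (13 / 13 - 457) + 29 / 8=237554 / 399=595.37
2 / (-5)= -2 / 5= -0.40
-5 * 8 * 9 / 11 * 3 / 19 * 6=-6480 / 209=-31.00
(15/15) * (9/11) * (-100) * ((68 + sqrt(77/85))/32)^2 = -17690265/47872-45 * sqrt(6545)/352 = -379.88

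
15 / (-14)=-15 / 14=-1.07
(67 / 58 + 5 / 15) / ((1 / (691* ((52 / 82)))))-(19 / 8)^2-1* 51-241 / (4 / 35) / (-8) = 196147123 / 228288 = 859.21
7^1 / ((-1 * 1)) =-7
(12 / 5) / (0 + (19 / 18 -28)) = -216 / 2425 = -0.09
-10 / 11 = -0.91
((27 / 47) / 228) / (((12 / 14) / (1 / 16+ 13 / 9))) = 1519 / 342912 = 0.00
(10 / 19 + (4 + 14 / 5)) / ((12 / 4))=232 / 95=2.44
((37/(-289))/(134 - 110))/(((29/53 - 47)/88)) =0.01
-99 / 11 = -9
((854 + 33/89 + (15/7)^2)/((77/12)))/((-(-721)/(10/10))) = 44951232/242109637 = 0.19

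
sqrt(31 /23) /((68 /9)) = 9*sqrt(713) /1564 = 0.15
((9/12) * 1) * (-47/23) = -141/92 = -1.53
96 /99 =32 /33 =0.97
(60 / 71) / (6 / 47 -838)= -141 / 139799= -0.00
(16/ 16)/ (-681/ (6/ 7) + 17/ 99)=-198/ 157277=-0.00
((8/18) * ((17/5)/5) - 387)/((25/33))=-957077/1875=-510.44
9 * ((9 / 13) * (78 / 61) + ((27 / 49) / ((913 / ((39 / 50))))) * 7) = 155879397 / 19492550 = 8.00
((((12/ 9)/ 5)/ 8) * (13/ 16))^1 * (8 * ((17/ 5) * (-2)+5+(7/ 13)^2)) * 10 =-3.27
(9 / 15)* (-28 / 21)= -4 / 5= -0.80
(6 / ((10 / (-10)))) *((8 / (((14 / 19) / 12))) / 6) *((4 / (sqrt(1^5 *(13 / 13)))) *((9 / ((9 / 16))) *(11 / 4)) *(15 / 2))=-1203840 / 7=-171977.14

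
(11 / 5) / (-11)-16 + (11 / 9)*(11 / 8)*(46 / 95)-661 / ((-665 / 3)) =-296959 / 23940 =-12.40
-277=-277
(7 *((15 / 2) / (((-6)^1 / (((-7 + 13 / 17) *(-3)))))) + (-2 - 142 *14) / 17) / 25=-1909 / 170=-11.23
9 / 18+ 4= 4.50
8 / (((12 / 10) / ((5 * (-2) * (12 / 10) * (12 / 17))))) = -960 / 17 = -56.47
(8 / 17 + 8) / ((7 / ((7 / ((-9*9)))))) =-16 / 153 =-0.10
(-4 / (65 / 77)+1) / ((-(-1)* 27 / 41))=-5.68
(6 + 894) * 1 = 900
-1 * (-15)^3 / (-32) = -3375 / 32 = -105.47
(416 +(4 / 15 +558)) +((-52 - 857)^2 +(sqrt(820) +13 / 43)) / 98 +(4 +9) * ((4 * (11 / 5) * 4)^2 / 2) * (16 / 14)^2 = sqrt(205) / 49 +3148633154 / 158025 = 19925.20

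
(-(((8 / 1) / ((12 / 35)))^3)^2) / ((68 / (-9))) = 29412250000 / 1377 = 21359658.68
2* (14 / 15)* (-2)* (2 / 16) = -0.47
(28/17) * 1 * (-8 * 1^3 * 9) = -2016/17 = -118.59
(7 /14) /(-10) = -1 /20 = -0.05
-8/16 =-1/2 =-0.50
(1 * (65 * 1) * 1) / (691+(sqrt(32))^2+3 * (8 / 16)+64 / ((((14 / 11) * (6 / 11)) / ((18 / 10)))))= 4550 / 62331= 0.07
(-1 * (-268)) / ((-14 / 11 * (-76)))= 737 / 266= 2.77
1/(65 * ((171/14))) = 14/11115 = 0.00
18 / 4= 9 / 2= 4.50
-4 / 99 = -0.04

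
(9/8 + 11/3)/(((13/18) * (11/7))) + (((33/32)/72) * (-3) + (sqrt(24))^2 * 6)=5424539/36608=148.18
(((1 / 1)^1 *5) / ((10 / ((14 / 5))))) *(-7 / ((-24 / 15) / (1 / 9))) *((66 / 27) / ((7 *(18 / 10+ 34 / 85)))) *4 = 35 / 81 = 0.43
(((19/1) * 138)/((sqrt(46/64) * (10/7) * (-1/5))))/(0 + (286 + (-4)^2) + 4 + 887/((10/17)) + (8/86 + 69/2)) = -171570 * sqrt(46)/198713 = -5.86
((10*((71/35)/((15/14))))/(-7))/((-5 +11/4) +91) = -16/525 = -0.03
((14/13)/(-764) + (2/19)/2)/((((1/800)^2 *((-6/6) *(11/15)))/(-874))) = 1067126400000/27313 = 39070274.23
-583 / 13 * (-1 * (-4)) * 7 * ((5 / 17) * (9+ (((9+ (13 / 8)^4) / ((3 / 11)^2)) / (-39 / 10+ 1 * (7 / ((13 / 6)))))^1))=10205262204445 / 88598016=115186.13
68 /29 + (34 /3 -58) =-3856 /87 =-44.32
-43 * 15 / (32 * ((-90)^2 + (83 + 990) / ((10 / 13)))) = -3225 / 1519184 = -0.00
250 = 250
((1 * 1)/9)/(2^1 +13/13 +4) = 1/63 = 0.02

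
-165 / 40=-33 / 8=-4.12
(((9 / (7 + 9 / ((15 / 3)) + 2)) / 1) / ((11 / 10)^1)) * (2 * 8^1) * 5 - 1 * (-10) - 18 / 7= 15716 / 231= 68.03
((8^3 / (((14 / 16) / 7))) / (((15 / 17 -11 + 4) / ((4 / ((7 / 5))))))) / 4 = -43520 / 91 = -478.24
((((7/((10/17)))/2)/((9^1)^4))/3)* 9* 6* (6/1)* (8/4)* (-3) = -238/405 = -0.59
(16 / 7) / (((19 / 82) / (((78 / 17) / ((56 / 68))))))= 51168 / 931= 54.96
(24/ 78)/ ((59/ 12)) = 48/ 767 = 0.06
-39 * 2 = -78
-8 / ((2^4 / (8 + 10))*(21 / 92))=-276 / 7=-39.43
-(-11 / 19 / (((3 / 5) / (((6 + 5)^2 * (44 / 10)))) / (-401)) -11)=-11741455 / 57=-205990.44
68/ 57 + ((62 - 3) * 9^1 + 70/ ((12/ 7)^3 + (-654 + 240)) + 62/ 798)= 532.10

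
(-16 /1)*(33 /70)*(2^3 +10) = -4752 /35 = -135.77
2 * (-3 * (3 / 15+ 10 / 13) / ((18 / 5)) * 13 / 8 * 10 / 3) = -35 / 4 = -8.75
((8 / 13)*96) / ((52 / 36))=6912 / 169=40.90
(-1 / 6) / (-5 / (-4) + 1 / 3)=-2 / 19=-0.11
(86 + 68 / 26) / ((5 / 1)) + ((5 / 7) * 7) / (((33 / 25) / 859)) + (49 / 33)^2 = 231729968 / 70785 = 3273.72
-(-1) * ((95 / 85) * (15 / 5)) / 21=19 / 119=0.16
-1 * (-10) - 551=-541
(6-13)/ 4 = -7/ 4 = -1.75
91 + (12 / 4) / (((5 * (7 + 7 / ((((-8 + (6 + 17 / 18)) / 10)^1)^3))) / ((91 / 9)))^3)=546357620914214845915601162 / 6003929900163997700962875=91.00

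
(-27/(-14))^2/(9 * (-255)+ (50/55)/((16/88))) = -729/448840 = -0.00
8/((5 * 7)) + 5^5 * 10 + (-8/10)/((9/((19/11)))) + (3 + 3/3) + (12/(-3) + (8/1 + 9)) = 21668083/693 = 31267.08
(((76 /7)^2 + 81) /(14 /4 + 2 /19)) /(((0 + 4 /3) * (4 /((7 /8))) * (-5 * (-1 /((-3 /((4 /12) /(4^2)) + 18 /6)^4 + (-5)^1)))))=10977492488127 /15344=715425735.67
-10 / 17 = -0.59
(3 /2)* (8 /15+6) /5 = 49 /25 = 1.96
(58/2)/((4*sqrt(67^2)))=29/268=0.11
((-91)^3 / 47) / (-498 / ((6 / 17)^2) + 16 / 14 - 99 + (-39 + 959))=31649982 / 6268813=5.05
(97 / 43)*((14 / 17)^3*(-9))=-11.34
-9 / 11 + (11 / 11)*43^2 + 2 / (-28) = 284609 / 154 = 1848.11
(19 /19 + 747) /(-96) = -187 /24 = -7.79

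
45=45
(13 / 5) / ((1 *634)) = 13 / 3170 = 0.00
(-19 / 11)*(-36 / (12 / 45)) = 2565 / 11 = 233.18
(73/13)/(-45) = -73/585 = -0.12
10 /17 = 0.59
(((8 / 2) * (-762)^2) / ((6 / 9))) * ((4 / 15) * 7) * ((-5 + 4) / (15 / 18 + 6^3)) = -29991.76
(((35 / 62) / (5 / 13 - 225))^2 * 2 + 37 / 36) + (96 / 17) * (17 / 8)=76858578881 / 5899586688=13.03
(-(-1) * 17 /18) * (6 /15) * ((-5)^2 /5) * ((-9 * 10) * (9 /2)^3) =-61965 /4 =-15491.25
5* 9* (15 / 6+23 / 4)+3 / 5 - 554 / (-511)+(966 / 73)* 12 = 5434267 / 10220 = 531.73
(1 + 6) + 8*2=23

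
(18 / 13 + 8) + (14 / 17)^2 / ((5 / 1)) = 178838 / 18785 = 9.52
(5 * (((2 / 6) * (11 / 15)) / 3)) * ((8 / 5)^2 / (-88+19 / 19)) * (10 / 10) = -704 / 58725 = -0.01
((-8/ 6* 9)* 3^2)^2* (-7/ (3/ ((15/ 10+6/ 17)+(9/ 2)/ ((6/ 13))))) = -5368356/ 17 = -315785.65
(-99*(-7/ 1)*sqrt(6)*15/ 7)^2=13231350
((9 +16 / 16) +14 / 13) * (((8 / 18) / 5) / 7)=64 / 455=0.14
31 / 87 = 0.36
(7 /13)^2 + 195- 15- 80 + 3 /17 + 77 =509861 /2873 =177.47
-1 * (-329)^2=-108241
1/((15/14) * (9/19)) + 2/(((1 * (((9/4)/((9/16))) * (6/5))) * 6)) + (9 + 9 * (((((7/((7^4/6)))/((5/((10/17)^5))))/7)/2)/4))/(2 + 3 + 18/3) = 115748525535121/40499830685160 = 2.86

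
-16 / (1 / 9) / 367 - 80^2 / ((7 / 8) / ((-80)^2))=-120258561008 / 2569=-46811428.96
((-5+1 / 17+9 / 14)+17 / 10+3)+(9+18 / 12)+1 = 14163 / 1190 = 11.90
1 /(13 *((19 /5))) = 5 /247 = 0.02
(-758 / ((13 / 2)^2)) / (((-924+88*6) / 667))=505586 / 16731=30.22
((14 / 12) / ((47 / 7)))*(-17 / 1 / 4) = -0.74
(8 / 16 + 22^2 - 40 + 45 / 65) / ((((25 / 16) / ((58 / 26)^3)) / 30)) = 2710105680 / 28561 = 94888.33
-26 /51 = -0.51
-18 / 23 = -0.78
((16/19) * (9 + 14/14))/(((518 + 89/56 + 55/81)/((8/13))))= 5806080/582904439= 0.01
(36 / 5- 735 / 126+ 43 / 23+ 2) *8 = 14452 / 345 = 41.89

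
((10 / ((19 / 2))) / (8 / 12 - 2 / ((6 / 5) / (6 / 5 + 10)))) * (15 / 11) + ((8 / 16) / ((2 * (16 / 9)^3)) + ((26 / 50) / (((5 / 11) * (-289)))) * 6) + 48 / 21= 5784391323017 / 2597726208000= 2.23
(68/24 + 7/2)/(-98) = -0.06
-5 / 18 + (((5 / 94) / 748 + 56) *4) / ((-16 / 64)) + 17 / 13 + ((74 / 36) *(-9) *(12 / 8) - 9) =-3832404185 / 4113252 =-931.72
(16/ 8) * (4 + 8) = 24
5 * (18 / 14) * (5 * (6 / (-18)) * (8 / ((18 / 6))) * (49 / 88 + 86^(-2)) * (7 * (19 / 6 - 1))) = -29452475 / 122034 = -241.35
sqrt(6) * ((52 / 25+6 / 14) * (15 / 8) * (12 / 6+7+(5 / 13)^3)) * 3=39308499 * sqrt(6) / 307580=313.04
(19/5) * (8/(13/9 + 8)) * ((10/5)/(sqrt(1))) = 2736/425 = 6.44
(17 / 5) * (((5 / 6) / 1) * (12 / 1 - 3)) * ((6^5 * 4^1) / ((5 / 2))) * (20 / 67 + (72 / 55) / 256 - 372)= -2172762422964 / 18425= -117924690.53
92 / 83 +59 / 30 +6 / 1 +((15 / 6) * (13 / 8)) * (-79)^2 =505233701 / 19920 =25363.14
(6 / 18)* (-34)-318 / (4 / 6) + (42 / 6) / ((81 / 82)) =-38981 / 81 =-481.25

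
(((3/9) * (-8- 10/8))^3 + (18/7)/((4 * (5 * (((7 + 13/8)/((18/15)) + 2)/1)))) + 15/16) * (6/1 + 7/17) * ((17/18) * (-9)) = 9161463407/5927040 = 1545.71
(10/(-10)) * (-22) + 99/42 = 341/14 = 24.36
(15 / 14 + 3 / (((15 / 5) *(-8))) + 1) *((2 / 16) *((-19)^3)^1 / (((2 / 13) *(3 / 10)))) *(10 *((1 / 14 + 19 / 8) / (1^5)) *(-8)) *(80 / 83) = 166441351375 / 24402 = 6820807.78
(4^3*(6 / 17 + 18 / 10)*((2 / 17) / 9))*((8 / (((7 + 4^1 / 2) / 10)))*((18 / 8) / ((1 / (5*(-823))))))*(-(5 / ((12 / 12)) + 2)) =899637760 / 867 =1037644.48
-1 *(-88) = 88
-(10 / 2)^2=-25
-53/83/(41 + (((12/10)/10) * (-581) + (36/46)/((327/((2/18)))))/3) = -29895975/831495826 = -0.04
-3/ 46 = -0.07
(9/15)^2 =9/25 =0.36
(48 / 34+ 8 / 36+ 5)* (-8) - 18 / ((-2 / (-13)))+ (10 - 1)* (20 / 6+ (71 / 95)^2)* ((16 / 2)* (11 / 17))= 15526723 / 1380825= 11.24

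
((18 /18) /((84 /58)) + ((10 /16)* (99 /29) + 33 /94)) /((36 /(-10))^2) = 18176525 /74190816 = 0.24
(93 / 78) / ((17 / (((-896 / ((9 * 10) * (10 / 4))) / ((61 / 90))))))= -27776 / 67405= -0.41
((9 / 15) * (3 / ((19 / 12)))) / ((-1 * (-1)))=108 / 95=1.14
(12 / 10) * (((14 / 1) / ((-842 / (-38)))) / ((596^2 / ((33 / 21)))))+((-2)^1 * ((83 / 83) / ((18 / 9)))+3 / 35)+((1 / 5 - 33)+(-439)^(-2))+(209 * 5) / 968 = -181056631602809617 / 5547973648882280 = -32.63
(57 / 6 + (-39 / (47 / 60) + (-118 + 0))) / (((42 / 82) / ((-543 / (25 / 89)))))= 9827118251 / 16450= 597393.21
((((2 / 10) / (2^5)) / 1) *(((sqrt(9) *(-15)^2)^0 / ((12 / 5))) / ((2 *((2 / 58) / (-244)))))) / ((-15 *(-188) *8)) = -1769 / 4331520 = -0.00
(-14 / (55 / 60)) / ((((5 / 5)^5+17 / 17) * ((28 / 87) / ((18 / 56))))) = -2349 / 308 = -7.63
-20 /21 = -0.95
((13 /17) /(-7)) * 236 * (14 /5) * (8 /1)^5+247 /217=-43630964221 /18445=-2365462.96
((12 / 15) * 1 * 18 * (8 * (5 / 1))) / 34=288 / 17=16.94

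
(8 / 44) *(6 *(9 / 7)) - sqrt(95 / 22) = -0.68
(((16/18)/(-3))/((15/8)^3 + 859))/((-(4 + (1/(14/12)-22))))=-3584/179489115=-0.00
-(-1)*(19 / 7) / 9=19 / 63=0.30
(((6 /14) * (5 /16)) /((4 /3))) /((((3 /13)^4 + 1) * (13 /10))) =494325 /6415808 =0.08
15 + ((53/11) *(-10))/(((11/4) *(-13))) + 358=588849/1573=374.35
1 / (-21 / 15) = -5 / 7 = -0.71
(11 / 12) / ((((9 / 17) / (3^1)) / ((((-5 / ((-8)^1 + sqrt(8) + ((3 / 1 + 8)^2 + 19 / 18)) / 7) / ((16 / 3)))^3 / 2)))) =-443167345883480625 / 104999269517749420250558464 + 831252650369625 * sqrt(2) / 3749973911348193580377088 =-0.00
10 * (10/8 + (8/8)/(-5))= 10.50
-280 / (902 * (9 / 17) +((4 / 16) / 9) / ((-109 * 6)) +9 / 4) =-0.58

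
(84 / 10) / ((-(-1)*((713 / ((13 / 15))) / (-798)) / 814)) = -6632.38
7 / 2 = 3.50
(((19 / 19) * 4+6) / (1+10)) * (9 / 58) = 45 / 319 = 0.14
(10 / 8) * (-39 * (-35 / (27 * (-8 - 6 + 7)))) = -325 / 36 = -9.03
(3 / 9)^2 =1 / 9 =0.11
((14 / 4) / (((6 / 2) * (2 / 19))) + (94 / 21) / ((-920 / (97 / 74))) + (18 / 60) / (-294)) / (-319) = -18474217 / 532079240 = -0.03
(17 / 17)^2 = 1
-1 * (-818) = 818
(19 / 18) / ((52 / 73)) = 1.48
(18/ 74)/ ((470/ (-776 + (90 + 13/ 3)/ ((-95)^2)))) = -63029751/ 156944750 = -0.40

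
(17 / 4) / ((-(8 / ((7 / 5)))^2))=-833 / 6400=-0.13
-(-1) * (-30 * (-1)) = 30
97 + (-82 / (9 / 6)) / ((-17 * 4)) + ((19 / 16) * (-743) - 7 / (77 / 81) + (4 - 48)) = -7502789 / 8976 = -835.87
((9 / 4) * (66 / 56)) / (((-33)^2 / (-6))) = -9 / 616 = -0.01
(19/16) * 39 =741/16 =46.31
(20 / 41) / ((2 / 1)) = 10 / 41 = 0.24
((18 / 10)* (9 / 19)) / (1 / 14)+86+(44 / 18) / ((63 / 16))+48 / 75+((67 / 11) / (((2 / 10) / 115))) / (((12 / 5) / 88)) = 34612535158 / 269325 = 128515.86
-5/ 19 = -0.26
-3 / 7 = -0.43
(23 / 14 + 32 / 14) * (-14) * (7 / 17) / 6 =-3.77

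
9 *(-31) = -279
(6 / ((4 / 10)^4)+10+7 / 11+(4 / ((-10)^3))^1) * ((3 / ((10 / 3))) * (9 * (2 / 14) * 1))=218301561 / 770000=283.51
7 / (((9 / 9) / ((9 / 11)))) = 63 / 11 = 5.73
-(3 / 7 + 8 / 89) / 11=-323 / 6853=-0.05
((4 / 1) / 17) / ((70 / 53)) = 106 / 595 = 0.18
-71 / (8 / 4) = -71 / 2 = -35.50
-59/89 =-0.66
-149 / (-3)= 149 / 3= 49.67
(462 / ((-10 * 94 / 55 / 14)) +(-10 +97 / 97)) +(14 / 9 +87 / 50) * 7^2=-4779151 / 21150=-225.96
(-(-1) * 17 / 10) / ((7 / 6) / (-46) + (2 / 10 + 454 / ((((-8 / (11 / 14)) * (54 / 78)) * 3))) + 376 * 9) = 295596 / 584707271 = 0.00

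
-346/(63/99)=-3806/7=-543.71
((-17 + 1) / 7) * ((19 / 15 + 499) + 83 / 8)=-122554 / 105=-1167.18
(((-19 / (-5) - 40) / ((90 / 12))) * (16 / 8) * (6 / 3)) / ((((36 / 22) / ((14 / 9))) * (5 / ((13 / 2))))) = -724724 / 30375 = -23.86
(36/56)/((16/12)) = 0.48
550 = 550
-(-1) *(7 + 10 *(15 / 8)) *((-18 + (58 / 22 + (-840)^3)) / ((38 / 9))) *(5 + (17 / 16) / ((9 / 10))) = -298832473986115 / 13376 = -22340944526.47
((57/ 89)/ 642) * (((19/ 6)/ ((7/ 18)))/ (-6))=-361/ 266644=-0.00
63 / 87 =21 / 29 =0.72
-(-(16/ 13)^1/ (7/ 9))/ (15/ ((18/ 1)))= 864/ 455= 1.90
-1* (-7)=7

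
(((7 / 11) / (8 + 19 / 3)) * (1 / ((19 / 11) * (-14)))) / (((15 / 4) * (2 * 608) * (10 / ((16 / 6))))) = -0.00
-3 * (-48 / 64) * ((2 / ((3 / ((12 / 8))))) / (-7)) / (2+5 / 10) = -9 / 70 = -0.13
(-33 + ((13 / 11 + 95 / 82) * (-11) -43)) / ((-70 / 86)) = 358749 / 2870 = 125.00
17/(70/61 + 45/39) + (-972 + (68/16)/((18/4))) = -31656517/32850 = -963.67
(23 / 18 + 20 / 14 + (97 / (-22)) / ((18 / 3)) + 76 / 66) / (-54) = -787 / 13608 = -0.06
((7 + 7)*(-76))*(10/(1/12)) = -127680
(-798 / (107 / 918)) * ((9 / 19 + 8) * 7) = -43452612 / 107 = -406099.18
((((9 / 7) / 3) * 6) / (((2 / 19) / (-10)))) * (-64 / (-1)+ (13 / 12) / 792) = -57785555 / 3696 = -15634.62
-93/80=-1.16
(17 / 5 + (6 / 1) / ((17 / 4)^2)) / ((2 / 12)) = 32358 / 1445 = 22.39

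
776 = 776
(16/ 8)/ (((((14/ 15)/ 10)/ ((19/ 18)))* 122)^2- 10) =225625/ 11999563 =0.02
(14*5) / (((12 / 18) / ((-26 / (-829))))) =2730 / 829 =3.29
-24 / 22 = -12 / 11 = -1.09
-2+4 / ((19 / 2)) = -1.58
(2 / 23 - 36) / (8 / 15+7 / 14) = -24780 / 713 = -34.75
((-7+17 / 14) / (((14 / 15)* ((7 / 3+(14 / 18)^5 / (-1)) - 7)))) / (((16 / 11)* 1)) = 71744535 / 83351744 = 0.86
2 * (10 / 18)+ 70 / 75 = 92 / 45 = 2.04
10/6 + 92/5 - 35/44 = 12719/660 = 19.27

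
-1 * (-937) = 937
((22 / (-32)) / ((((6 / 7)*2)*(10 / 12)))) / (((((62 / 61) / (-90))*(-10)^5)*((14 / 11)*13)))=-66429 / 2579200000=-0.00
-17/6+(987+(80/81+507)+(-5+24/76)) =4578433/3078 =1487.47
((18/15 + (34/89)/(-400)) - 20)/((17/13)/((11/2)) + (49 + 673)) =-47855951/1838384000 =-0.03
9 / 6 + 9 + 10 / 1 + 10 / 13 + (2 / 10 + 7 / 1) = 3701 / 130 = 28.47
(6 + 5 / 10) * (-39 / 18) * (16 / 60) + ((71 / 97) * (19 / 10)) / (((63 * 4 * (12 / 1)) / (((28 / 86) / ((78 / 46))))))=-1319539901 / 351365040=-3.76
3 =3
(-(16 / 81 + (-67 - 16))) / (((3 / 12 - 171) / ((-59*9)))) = 1582852 / 6147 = 257.50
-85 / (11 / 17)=-1445 / 11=-131.36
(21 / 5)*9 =189 / 5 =37.80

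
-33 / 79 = -0.42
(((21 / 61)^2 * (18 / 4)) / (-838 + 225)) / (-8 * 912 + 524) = 3969 / 30893498312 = 0.00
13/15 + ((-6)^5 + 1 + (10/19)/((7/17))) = -15506846/1995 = -7772.86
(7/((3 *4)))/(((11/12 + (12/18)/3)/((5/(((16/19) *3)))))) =665/656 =1.01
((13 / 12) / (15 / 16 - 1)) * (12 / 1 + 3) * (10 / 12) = -216.67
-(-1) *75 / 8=75 / 8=9.38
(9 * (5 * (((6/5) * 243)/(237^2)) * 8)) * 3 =34992/6241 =5.61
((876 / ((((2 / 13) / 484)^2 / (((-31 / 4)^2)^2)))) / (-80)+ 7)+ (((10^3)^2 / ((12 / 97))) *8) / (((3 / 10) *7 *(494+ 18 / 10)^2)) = -193750101309735802884413 / 495568362240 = -390965437006.46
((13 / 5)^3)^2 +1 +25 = 5233059 / 15625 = 334.92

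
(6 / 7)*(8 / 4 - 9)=-6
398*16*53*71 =23962784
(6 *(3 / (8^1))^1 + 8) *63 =2583 / 4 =645.75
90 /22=45 /11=4.09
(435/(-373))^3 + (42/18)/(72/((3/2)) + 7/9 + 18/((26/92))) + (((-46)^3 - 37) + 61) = -66454250921762320/682887844603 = -97313.57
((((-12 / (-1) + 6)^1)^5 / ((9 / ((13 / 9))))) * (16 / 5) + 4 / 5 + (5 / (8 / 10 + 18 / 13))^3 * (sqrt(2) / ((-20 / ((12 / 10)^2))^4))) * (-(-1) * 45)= 129730653 * sqrt(2) / 8947775000 + 43670052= 43670052.02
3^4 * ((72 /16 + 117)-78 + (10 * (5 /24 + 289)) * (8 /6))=631737 /2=315868.50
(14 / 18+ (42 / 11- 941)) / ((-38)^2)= -23176 / 35739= -0.65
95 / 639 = 0.15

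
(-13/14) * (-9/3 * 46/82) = 897/574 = 1.56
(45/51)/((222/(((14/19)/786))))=35/9393486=0.00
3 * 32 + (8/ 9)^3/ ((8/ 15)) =23648/ 243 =97.32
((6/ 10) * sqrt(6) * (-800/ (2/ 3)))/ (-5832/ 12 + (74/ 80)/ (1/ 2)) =3.64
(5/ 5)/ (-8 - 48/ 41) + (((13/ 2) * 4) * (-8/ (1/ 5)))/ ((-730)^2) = -1111997/ 10018520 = -0.11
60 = 60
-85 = -85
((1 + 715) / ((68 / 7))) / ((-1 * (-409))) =0.18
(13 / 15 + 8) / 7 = 19 / 15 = 1.27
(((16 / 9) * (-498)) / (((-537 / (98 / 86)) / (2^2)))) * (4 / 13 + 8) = 6246912 / 100061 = 62.43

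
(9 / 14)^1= 9 / 14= 0.64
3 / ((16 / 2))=3 / 8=0.38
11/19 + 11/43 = 682/817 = 0.83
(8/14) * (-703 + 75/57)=-53328/133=-400.96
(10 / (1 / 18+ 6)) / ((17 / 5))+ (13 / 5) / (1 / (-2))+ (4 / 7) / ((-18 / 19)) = -3103784 / 583695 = -5.32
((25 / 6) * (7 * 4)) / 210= 5 / 9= 0.56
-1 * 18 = -18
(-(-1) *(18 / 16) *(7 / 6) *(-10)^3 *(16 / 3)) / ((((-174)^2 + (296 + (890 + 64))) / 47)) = -164500 / 15763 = -10.44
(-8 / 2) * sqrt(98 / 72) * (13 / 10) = -91 / 15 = -6.07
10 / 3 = 3.33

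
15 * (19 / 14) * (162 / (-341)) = -23085 / 2387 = -9.67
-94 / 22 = -4.27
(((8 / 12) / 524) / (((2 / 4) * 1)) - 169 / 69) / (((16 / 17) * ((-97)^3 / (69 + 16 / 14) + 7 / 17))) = 261519857 / 1308903241800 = 0.00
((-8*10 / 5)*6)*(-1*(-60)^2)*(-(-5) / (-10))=-172800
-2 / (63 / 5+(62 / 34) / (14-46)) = -5440 / 34117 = -0.16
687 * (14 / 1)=9618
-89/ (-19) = 89/ 19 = 4.68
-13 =-13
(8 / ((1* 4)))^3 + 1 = 9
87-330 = -243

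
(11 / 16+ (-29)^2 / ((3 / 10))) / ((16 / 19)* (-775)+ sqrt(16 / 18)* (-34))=-5945645775 / 1380501472+ 825997241* sqrt(2) / 5522005888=-4.10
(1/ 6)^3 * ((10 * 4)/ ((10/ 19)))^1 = 19/ 54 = 0.35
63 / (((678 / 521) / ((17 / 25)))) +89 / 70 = 34.19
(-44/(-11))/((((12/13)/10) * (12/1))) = 65/18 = 3.61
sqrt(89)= 9.43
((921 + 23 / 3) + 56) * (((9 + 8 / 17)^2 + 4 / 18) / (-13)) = -690843118 / 101439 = -6810.43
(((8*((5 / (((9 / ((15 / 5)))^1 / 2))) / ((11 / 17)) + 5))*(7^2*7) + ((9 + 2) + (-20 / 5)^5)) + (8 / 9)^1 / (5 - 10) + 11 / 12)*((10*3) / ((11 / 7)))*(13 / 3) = 4836661193 / 2178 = 2220689.25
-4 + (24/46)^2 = -3.73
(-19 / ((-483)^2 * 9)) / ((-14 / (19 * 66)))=3971 / 4899069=0.00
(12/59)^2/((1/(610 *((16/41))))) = 1405440/142721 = 9.85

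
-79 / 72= -1.10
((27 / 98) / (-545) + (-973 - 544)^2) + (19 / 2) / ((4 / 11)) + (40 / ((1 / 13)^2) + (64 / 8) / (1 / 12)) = 493117679037 / 213640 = 2308171.12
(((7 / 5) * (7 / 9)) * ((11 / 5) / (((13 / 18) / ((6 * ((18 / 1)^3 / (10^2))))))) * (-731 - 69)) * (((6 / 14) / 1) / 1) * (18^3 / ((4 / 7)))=-4061373504.59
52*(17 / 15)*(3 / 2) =442 / 5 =88.40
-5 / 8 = -0.62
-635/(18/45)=-3175/2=-1587.50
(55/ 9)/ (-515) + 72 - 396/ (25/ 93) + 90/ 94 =-1400.17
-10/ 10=-1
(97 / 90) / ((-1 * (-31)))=97 / 2790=0.03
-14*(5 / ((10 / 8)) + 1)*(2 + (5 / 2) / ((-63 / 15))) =-295 / 3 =-98.33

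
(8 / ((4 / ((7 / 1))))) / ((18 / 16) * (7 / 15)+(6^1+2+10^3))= 80 / 5763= 0.01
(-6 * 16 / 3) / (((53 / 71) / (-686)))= 1558592 / 53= 29407.40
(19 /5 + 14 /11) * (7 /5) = 1953 /275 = 7.10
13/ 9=1.44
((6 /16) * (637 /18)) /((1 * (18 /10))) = 3185 /432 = 7.37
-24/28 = -6/7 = -0.86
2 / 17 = 0.12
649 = 649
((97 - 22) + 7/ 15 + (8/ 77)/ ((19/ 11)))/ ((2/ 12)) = 301352/ 665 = 453.16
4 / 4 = 1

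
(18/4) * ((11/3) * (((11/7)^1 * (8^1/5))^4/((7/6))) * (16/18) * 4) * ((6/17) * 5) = 3546.30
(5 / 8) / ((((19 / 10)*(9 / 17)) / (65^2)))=1795625 / 684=2625.18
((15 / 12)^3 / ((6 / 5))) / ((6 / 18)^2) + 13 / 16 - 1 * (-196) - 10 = 25787 / 128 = 201.46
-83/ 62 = -1.34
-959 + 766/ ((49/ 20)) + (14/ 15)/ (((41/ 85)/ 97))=-2764319/ 6027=-458.66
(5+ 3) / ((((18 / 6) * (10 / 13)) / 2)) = 104 / 15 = 6.93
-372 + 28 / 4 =-365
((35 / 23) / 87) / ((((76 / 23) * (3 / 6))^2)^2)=425845 / 181406832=0.00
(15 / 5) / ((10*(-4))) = -3 / 40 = -0.08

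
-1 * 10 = -10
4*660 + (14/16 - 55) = 20687/8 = 2585.88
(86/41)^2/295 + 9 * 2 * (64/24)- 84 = -17844824/495895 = -35.99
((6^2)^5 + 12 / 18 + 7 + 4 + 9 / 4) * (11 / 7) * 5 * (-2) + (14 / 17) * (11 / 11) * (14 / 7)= -678430649689 / 714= -950182982.76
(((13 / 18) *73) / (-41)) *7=-6643 / 738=-9.00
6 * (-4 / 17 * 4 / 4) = -24 / 17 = -1.41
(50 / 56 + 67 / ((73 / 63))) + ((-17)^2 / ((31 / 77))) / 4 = 7545843 / 31682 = 238.17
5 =5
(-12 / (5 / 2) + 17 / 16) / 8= -299 / 640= -0.47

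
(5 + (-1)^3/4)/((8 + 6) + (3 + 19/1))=19/144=0.13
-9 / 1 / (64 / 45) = -405 / 64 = -6.33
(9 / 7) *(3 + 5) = 72 / 7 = 10.29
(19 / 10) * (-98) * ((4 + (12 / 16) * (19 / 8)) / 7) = -4921 / 32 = -153.78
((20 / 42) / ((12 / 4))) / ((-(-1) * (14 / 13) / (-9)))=-65 / 49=-1.33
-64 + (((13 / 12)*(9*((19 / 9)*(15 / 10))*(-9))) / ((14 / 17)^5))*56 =-3161259359 / 76832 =-41145.09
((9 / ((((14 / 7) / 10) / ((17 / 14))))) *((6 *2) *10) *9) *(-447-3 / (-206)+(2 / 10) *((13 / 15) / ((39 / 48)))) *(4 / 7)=-15066249.47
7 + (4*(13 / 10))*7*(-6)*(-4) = 4403 / 5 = 880.60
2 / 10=1 / 5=0.20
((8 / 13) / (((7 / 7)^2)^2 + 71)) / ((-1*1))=-1 / 117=-0.01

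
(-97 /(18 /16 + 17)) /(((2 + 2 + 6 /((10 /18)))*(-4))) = 97 /1073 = 0.09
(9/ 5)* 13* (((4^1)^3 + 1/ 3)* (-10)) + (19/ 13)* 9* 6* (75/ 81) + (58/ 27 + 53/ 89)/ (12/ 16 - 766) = -1432514843252/ 95622579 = -14980.93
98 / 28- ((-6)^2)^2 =-2585 / 2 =-1292.50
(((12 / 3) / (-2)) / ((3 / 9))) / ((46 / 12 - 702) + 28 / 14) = 0.01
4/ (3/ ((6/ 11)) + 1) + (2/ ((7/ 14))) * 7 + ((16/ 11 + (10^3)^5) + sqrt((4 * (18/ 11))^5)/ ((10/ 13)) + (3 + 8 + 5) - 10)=202176 * sqrt(22)/ 6655 + 143000000000005158/ 143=1000000000000178.56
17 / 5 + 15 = 92 / 5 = 18.40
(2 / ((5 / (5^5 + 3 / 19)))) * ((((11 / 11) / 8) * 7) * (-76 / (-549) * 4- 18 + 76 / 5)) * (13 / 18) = -1774.48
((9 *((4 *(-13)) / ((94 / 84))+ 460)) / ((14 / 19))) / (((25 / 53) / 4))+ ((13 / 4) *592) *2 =383946736 / 8225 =46680.45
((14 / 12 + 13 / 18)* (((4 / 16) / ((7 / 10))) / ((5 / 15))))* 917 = 11135 / 6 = 1855.83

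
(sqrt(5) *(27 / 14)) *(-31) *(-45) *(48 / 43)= 903960 *sqrt(5) / 301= 6715.34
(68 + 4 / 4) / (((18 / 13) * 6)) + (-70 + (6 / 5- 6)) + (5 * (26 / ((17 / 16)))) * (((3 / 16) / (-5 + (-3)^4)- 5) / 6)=-4895531 / 29070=-168.40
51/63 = 17/21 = 0.81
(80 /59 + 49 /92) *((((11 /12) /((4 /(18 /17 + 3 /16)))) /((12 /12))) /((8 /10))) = 3747645 /5558272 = 0.67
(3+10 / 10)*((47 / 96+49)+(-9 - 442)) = -38545 / 24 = -1606.04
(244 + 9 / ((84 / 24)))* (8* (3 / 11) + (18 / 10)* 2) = 548868 / 385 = 1425.63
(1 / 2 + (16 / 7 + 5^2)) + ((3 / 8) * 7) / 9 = 4717 / 168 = 28.08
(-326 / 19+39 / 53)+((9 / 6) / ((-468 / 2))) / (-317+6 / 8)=-815851888 / 49680345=-16.42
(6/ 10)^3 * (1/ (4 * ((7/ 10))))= 27/ 350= 0.08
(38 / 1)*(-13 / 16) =-247 / 8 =-30.88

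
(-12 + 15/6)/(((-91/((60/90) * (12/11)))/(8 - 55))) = -3572/1001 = -3.57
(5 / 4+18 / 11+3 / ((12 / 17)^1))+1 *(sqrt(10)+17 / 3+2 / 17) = 16.08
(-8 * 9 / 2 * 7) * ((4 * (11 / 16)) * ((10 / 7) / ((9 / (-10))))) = 1100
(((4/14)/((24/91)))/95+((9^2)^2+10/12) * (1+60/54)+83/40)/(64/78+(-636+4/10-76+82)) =-3695918629/167733216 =-22.03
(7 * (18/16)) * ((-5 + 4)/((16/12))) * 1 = -189/32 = -5.91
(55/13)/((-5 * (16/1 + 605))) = -0.00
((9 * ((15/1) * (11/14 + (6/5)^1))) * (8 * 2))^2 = 901440576/49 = 18396746.45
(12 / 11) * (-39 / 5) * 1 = -468 / 55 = -8.51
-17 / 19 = -0.89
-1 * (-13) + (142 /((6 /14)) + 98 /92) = 47665 /138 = 345.40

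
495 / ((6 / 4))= 330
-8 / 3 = -2.67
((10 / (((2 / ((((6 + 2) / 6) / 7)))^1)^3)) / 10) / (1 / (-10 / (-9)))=80 / 83349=0.00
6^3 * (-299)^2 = 19310616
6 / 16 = 3 / 8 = 0.38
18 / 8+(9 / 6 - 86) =-329 / 4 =-82.25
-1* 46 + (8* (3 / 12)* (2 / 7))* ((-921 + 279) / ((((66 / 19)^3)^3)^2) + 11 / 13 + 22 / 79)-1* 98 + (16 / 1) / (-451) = -994396001387352862990967088003399371089 / 6934768029956743473283919248190570496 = -143.39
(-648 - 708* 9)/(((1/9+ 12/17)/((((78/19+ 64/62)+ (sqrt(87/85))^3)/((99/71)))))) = -38039.91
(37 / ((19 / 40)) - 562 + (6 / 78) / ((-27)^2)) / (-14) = 87169427 / 2520882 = 34.58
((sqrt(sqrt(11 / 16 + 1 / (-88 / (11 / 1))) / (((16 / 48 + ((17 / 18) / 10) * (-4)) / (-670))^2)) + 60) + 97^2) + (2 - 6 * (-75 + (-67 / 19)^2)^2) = -1826494185 / 130321 + 15075 * sqrt(3) / 2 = -960.02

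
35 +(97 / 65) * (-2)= 2081 / 65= 32.02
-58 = -58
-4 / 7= -0.57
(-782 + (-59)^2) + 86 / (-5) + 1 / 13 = 174322 / 65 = 2681.88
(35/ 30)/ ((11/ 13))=1.38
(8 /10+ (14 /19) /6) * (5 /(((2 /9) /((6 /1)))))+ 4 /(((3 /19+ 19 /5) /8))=118469 /893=132.66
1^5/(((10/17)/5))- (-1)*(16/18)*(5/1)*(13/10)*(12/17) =1283/102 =12.58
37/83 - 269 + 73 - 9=-16978/83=-204.55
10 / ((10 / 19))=19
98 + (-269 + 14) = -157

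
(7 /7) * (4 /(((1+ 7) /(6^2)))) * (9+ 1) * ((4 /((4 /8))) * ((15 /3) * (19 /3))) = 45600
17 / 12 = 1.42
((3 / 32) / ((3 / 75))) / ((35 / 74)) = 555 / 112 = 4.96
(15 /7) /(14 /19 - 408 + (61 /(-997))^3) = -282442687305 /53679997207991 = -0.01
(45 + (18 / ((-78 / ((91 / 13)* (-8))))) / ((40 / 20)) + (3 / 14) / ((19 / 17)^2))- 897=-55542297 / 65702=-845.37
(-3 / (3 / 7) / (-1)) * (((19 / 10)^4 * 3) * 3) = 821.02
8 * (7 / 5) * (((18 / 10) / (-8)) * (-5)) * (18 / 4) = 56.70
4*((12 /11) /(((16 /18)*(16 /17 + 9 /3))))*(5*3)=13770 /737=18.68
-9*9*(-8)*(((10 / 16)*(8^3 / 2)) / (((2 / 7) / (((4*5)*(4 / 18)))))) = 1612800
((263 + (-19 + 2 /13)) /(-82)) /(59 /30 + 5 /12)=-1.25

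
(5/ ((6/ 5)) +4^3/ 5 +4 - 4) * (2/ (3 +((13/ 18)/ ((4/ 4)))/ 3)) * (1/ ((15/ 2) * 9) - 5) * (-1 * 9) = 2055342/ 4375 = 469.79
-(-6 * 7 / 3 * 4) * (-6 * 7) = -2352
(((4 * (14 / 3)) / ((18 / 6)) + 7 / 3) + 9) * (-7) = -1106 / 9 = -122.89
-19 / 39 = -0.49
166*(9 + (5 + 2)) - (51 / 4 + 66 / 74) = 391069 / 148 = 2642.36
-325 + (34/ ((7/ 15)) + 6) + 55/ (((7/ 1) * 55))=-246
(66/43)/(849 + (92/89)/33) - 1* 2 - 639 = -68731040773/107225015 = -641.00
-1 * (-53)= 53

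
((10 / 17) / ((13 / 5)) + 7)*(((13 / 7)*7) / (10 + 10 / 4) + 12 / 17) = 1184974 / 93925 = 12.62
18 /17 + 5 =103 /17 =6.06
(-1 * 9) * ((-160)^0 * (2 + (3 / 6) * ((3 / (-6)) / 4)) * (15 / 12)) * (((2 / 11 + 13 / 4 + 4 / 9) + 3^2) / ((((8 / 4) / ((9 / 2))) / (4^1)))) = -7113105 / 2816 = -2525.96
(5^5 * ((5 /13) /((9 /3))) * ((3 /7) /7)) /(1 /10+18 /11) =1718750 /121667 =14.13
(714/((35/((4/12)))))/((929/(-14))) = -476/4645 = -0.10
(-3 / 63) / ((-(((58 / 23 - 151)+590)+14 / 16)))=184 / 1709421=0.00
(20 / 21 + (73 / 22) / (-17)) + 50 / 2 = 202297 / 7854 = 25.76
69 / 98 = 0.70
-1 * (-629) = 629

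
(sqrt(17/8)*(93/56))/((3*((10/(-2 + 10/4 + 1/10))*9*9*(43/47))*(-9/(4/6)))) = -1457*sqrt(34)/175543200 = -0.00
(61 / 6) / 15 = 61 / 90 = 0.68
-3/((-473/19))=57/473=0.12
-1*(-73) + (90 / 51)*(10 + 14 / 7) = 1601 / 17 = 94.18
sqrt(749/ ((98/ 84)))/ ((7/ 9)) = 9* sqrt(642)/ 7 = 32.58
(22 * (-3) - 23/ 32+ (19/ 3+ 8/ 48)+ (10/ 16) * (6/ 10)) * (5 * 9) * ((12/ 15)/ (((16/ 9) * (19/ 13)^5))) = -57593113695/ 316940672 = -181.72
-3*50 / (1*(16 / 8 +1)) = -50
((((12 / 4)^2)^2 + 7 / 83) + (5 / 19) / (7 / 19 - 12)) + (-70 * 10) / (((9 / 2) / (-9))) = 1481.06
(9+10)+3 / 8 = 155 / 8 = 19.38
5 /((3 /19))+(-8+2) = 77 /3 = 25.67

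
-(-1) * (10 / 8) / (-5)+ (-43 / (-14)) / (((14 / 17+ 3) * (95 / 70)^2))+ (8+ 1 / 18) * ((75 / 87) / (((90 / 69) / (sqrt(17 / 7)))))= 17471 / 93860+ 575 * sqrt(119) / 756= 8.48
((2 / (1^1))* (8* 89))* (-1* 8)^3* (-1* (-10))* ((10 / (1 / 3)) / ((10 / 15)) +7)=-379125760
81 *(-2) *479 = -77598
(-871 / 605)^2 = 758641 / 366025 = 2.07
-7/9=-0.78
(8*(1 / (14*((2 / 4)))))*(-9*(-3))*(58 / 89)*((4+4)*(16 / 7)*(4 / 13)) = 6414336 / 56693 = 113.14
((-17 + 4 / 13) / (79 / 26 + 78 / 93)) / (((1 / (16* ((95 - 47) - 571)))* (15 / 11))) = 1238413792 / 46875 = 26419.49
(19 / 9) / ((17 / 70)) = 1330 / 153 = 8.69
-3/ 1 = -3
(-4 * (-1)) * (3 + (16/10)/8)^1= 12.80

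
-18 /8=-9 /4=-2.25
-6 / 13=-0.46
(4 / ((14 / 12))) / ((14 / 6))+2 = 170 / 49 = 3.47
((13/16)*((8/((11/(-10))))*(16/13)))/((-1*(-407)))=-80/4477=-0.02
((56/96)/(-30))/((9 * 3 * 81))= -7/787320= -0.00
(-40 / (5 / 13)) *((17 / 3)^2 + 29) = -57200 / 9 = -6355.56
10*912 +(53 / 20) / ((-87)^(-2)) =583557 / 20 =29177.85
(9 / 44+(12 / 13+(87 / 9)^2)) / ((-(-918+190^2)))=-0.00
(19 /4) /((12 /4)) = 19 /12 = 1.58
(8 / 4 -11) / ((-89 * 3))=3 / 89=0.03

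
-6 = -6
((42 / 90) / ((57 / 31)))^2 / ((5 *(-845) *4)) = -47089 / 12354322500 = -0.00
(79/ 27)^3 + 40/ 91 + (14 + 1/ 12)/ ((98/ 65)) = 3493560269/ 100304568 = 34.83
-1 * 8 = -8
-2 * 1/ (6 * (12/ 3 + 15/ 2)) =-2/ 69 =-0.03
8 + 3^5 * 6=1466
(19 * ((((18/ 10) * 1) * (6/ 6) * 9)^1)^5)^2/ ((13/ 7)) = 30722420615036859080127/ 126953125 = 241998143921521.11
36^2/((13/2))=2592/13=199.38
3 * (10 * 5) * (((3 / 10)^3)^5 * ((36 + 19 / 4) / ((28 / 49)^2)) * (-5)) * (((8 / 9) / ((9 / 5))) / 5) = -4244619267 / 32000000000000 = -0.00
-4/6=-2/3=-0.67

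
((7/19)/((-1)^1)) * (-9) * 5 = 315/19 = 16.58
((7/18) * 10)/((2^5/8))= 35/36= 0.97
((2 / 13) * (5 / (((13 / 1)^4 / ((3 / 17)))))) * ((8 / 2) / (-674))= -60 / 2127137597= -0.00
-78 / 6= -13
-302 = -302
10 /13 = 0.77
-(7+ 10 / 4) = -19 / 2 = -9.50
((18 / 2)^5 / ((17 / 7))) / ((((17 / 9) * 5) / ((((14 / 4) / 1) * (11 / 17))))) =286446699 / 49130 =5830.38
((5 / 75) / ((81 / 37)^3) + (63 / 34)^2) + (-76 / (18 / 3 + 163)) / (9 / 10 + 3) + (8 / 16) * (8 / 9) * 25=292258713159391 / 20245765707180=14.44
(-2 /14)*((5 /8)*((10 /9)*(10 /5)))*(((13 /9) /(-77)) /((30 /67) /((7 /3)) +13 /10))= 108875 /43640289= 0.00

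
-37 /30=-1.23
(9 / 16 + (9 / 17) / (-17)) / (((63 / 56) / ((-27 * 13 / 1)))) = -95823 / 578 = -165.78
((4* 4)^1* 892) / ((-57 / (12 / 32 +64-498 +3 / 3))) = 6174424 / 57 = 108323.23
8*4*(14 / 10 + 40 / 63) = 65.12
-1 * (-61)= 61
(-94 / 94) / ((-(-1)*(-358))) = 1 / 358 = 0.00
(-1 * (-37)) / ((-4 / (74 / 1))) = -1369 / 2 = -684.50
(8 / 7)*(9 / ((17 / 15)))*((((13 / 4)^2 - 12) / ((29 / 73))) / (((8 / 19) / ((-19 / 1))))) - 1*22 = 1459.93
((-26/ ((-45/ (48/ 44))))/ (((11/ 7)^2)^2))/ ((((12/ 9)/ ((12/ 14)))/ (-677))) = -36224916/ 805255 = -44.99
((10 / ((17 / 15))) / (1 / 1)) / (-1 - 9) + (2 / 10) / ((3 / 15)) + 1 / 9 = 35 / 153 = 0.23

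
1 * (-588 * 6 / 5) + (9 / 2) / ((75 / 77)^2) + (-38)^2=928929 / 1250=743.14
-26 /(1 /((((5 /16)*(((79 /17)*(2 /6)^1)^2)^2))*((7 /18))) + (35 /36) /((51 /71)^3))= -169263293299387560 /26381665397928143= -6.42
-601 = -601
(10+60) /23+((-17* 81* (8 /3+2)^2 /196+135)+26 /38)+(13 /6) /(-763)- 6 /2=-34560425 /2000586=-17.28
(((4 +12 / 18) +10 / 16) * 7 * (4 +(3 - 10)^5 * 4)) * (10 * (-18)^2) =-8067888360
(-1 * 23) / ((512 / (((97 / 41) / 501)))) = -2231 / 10516992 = -0.00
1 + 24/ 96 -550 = -2195/ 4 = -548.75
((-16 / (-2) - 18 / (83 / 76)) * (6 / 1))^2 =17842176 / 6889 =2589.95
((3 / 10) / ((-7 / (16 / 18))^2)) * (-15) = -32 / 441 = -0.07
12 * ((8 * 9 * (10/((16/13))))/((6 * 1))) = 1170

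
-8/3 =-2.67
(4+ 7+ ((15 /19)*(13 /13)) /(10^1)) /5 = 421 /190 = 2.22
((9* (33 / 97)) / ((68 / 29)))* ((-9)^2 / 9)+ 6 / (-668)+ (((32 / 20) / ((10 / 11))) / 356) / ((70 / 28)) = 143931059329 / 12254543500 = 11.75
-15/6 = -2.50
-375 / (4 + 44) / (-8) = 125 / 128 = 0.98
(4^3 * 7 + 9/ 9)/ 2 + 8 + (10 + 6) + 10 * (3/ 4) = 256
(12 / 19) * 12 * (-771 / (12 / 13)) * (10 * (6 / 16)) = -451035 / 19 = -23738.68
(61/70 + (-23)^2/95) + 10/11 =21503/2926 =7.35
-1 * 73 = -73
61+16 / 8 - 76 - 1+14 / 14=-13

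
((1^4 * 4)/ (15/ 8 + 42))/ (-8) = -4/ 351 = -0.01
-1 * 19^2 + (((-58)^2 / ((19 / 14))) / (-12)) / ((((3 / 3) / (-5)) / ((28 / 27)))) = 1092781 / 1539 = 710.06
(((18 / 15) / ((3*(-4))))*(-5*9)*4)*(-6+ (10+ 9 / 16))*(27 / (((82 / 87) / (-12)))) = -4629879 / 164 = -28230.97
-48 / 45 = -16 / 15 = -1.07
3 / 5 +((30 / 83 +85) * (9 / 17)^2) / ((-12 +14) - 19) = -1646088 / 2038895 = -0.81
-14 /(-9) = 14 /9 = 1.56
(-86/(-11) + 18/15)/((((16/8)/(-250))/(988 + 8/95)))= -232792640/209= -1113840.38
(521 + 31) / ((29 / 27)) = 14904 / 29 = 513.93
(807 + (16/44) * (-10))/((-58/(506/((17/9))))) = -1829259/493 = -3710.46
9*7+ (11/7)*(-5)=386/7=55.14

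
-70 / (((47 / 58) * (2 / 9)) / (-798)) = 14579460 / 47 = 310201.28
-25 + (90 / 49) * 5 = -775 / 49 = -15.82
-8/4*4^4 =-512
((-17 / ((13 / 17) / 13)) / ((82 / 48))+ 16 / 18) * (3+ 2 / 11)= -2173360 / 4059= -535.44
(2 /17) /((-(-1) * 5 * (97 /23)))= 46 /8245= 0.01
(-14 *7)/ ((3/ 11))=-1078/ 3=-359.33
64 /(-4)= -16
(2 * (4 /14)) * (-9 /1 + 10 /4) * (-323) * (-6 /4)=-12597 /7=-1799.57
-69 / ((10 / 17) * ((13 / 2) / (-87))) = 102051 / 65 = 1570.02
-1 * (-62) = 62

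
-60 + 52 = -8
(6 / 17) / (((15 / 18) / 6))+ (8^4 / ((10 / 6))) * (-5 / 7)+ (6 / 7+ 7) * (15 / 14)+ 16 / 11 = -159712417 / 91630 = -1743.01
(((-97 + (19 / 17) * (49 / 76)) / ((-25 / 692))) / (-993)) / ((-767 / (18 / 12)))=1132631 / 215795450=0.01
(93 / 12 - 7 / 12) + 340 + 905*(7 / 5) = 9685 / 6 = 1614.17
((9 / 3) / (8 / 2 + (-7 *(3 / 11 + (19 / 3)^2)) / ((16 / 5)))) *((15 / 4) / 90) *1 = -99 / 66797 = -0.00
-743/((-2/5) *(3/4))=7430/3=2476.67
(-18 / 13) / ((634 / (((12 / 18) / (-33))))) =2 / 45331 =0.00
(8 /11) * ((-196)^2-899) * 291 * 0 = 0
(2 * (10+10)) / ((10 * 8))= 1 / 2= 0.50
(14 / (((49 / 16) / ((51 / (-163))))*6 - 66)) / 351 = -1904 / 5954013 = -0.00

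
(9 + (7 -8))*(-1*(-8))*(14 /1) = 896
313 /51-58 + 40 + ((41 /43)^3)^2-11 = -22.11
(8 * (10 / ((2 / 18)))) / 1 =720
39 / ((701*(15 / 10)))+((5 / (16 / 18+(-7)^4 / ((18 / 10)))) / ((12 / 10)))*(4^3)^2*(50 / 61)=5402732618 / 513687893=10.52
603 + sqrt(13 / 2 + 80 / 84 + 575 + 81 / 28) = sqrt(1032549) / 42 + 603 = 627.19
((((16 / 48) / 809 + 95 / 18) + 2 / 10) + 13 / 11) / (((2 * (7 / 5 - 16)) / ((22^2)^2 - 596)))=-311589523805 / 5846643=-53293.75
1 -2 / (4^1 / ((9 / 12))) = 5 / 8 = 0.62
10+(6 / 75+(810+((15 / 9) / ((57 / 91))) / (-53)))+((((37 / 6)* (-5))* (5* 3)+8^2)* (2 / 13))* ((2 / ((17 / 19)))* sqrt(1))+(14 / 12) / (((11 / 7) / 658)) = 645269007256 / 550803825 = 1171.50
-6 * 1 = -6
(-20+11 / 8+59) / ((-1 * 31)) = -323 / 248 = -1.30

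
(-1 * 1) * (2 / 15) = -2 / 15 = -0.13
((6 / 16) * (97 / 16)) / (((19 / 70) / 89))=906465 / 1216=745.45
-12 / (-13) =0.92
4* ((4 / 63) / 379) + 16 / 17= 382304 / 405909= 0.94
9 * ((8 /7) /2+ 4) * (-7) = -288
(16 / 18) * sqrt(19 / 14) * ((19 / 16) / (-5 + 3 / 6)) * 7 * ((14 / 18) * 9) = -133 * sqrt(266) / 162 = -13.39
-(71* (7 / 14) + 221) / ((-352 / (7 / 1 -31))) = -1539 / 88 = -17.49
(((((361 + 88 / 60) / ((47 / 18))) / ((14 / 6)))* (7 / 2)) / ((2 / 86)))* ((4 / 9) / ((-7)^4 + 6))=935164 / 565645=1.65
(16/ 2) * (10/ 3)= 80/ 3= 26.67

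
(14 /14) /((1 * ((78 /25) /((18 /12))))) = 25 /52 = 0.48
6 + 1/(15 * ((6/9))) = 61/10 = 6.10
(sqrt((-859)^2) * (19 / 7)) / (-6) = -16321 / 42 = -388.60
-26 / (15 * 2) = -13 / 15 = -0.87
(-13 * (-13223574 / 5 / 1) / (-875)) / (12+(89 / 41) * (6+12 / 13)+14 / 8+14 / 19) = -331599379176 / 249081875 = -1331.29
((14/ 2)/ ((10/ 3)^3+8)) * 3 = 567/ 1216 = 0.47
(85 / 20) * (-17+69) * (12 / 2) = 1326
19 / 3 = 6.33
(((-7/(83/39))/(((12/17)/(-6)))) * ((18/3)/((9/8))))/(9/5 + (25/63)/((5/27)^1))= 37.82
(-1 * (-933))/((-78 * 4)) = -311/104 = -2.99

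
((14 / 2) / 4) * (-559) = -3913 / 4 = -978.25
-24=-24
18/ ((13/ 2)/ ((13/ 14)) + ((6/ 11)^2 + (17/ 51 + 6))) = 3267/ 2474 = 1.32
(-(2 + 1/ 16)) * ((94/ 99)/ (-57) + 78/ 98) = -215471/ 134064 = -1.61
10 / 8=5 / 4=1.25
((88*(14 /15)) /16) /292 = 77 /4380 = 0.02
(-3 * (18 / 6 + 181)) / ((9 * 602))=-92 / 903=-0.10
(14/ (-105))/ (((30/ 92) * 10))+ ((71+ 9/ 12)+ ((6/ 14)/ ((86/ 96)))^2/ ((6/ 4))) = 29298335291/ 407704500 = 71.86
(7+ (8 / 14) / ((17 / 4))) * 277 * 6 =11857.46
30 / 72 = 5 / 12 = 0.42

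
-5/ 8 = -0.62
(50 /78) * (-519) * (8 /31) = -34600 /403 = -85.86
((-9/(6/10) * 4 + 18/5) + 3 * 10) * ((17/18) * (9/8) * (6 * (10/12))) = -140.25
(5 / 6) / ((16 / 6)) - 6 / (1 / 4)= -379 / 16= -23.69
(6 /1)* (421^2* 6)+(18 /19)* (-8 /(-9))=121232860 /19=6380676.84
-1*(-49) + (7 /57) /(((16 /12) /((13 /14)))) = 7461 /152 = 49.09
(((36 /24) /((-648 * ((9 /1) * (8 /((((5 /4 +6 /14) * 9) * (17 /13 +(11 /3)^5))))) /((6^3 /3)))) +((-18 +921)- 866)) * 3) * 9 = 371.99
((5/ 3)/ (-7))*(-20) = 100/ 21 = 4.76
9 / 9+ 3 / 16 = 19 / 16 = 1.19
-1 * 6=-6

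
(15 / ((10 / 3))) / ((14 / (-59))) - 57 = -2127 / 28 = -75.96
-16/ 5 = -3.20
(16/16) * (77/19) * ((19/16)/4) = 77/64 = 1.20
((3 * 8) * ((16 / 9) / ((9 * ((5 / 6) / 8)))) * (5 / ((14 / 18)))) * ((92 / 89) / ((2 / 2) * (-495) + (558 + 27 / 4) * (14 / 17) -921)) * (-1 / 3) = 6406144 / 60426639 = 0.11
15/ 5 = 3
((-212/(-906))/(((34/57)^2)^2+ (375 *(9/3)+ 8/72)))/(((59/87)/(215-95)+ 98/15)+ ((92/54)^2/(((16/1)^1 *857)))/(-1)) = 27030269309230296/849930170957697148765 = 0.00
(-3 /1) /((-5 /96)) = 288 /5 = 57.60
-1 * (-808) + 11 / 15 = 12131 / 15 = 808.73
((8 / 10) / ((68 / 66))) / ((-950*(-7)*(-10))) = -33 / 2826250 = -0.00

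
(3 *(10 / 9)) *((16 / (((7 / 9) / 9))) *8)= 34560 / 7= 4937.14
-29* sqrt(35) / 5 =-34.31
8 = 8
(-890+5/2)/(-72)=1775/144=12.33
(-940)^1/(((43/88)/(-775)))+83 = 64111569/43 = 1490966.72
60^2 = 3600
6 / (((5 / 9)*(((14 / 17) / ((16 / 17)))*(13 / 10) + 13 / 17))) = 5.68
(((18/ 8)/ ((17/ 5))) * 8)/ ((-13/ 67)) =-6030/ 221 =-27.29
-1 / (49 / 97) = -1.98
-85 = -85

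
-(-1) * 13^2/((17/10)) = 1690/17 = 99.41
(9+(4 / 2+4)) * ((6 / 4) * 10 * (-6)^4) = 291600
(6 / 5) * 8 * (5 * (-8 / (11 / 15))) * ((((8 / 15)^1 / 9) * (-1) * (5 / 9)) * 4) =20480 / 297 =68.96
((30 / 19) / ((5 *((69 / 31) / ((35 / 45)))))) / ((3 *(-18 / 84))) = -6076 / 35397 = -0.17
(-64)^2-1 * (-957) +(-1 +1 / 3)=15157 / 3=5052.33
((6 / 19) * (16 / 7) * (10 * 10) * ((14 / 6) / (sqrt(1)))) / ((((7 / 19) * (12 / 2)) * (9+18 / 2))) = 800 / 189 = 4.23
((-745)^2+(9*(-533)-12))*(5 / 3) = 2751080 / 3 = 917026.67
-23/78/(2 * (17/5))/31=-115/82212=-0.00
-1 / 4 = -0.25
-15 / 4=-3.75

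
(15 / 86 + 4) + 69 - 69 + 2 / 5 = 1967 / 430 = 4.57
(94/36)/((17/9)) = 47/34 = 1.38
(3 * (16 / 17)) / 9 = 16 / 51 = 0.31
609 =609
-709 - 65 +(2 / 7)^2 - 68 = -41254 / 49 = -841.92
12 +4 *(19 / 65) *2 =932 / 65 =14.34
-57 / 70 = -0.81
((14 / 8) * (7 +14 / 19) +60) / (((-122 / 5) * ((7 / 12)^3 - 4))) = 6036120 / 7613471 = 0.79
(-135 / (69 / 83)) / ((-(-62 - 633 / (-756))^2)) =0.04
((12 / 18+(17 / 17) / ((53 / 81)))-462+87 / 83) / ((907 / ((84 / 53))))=-169517992 / 211464329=-0.80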